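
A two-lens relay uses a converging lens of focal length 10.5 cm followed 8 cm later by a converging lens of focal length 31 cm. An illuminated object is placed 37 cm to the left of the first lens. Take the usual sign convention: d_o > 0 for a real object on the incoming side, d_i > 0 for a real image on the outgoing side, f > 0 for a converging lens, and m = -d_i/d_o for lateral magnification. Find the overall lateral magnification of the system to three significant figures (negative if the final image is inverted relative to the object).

Lens 1: 1/d_i1 = 1/f_1 - 1/d_o1 = 1/10.5 - 1/37 = 0.06821 cm^-1, so d_i1 = 14.660 cm.
m_1 = -(14.660)/37 = -0.3962.
Since 14.660 cm > 8 cm, the first image lies past the second lens and serves as a virtual object: d_o2 = L - d_i1 = -6.660 cm.
Lens 2: 1/d_i2 = 1/f_2 - 1/d_o2 = 1/31 - 1/(-6.660) = 0.18240 cm^-1, so d_i2 = 5.482 cm.
m_2 = -(5.482)/(-6.660) = 0.8231.
The system's lateral magnification is m_1 m_2 = (-0.3962)(0.8231) = -0.3262.

-0.326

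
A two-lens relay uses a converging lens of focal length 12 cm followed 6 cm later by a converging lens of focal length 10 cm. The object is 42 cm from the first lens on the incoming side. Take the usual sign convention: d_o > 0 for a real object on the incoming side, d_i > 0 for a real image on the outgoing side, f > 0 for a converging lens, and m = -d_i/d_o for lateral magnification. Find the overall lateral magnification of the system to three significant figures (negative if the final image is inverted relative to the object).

-0.192

First lens: d_i1 = 1/(1/12 - 1/42) = 16.800 cm.
m_1 = -(16.800)/42 = -0.4000.
Since 16.800 cm > 6 cm, the first image lies past the second lens and serves as a virtual object: d_o2 = L - d_i1 = -10.800 cm.
Second lens: d_i2 = 1/(1/10 - 1/(-10.800)) = 5.192 cm.
m_2 = -(5.192)/(-10.800) = 0.4808.
Overall magnification: m = m_1 m_2 = -0.1923.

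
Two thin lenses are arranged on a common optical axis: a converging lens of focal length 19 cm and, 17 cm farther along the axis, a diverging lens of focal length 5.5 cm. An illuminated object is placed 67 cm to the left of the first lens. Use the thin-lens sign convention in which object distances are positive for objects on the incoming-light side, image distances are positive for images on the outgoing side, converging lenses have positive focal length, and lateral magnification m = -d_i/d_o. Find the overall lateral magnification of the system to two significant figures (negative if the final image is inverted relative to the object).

Applying the thin-lens equation to the first lens, 1/19 = 1/67 + 1/d_i1, which gives d_i1 = 26.521 cm.
Its lateral magnification is m_1 = -d_i1/d_o1 = -(26.521)/67 = -0.3958.
Since 26.521 cm > 17 cm, the first image lies past the second lens and serves as a virtual object: d_o2 = L - d_i1 = -9.521 cm.
Applying the thin-lens equation again with f_2 = -5.5 cm and d_o2 = -9.521 cm gives d_i2 = -13.023 cm.
m_2 = -(-13.023)/(-9.521) = -1.3679.
The system's lateral magnification is m_1 m_2 = (-0.3958)(-1.3679) = 0.5415.

0.54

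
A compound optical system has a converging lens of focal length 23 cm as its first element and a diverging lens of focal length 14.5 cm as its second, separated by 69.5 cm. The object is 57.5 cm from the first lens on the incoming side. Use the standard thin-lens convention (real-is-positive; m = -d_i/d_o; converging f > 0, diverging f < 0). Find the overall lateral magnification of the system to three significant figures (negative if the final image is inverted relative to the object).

-0.212

Applying the thin-lens equation to the first lens, 1/23 = 1/57.5 + 1/d_i1, which gives d_i1 = 38.333 cm.
Its lateral magnification is m_1 = -d_i1/d_o1 = -(38.333)/57.5 = -0.6667.
Object distance for lens 2: d_o2 = 69.5 - 38.333 = 31.167 cm.
Applying the thin-lens equation again with f_2 = -14.5 cm and d_o2 = 31.167 cm gives d_i2 = -9.896 cm.
m_2 = -(-9.896)/(31.167) = 0.3175.
Overall magnification: m = m_1 m_2 = -0.2117.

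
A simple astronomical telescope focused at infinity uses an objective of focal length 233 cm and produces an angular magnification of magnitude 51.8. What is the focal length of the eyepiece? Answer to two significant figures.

|M| = f_obj/f_eye, so f_eye = f_obj/|M| = 233/51.8 = 4.498 cm.

4.5 cm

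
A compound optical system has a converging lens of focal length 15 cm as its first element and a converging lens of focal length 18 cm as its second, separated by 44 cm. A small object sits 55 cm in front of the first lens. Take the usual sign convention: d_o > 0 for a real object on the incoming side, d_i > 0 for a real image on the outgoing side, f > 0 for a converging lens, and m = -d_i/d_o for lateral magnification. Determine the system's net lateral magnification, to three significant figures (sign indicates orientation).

1.26

Lens 1: 1/d_i1 = 1/f_1 - 1/d_o1 = 1/15 - 1/55 = 0.04848 cm^-1, so d_i1 = 20.625 cm.
m_1 = -(20.625)/55 = -0.3750.
Object distance for lens 2: d_o2 = 44 - 20.625 = 23.375 cm.
Lens 2: 1/d_i2 = 1/f_2 - 1/d_o2 = 1/18 - 1/(23.375) = 0.01277 cm^-1, so d_i2 = 78.279 cm.
m_2 = -(78.279)/(23.375) = -3.3488.
The system's lateral magnification is m_1 m_2 = (-0.3750)(-3.3488) = 1.2558.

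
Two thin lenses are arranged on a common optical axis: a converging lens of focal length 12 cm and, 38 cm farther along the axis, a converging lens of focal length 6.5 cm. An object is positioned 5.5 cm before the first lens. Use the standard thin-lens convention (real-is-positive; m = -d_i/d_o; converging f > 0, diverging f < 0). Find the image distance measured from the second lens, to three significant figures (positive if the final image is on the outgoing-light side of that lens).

First lens: d_i1 = 1/(1/12 - 1/5.5) = -10.154 cm.
The intermediate image is virtual, 10.154 cm to the left of lens 1, so d_o2 = L - d_i1 = 38 - (-10.154) = 48.154 cm.
Second lens: d_i2 = 1/(1/6.5 - 1/(48.154)) = 7.514 cm.

7.51 cm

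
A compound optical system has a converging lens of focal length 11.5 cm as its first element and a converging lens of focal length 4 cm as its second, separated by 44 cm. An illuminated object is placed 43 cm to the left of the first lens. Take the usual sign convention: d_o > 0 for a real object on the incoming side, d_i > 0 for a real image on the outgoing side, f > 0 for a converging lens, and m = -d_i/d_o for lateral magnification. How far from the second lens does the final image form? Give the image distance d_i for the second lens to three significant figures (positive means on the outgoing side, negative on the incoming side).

4.66 cm

Applying the thin-lens equation to the first lens, 1/11.5 = 1/43 + 1/d_i1, which gives d_i1 = 15.698 cm.
That image sits 28.302 cm in front of the second lens, so d_o2 = 28.302 cm.
Applying the thin-lens equation again with f_2 = 4 cm and d_o2 = 28.302 cm gives d_i2 = 4.658 cm.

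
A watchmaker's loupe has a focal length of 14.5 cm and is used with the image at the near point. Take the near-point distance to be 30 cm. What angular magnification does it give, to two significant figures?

M = 1 + D/f = 1 + 30/14.5 = 3.069.

3.1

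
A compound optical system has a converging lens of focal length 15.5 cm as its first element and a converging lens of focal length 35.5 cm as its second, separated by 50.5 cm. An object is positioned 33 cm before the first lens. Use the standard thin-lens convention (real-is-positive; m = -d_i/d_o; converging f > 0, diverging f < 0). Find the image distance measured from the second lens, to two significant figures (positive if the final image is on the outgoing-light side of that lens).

-53 cm

Lens 1: 1/d_i1 = 1/f_1 - 1/d_o1 = 1/15.5 - 1/33 = 0.03421 cm^-1, so d_i1 = 29.229 cm.
That image sits 21.271 cm in front of the second lens, so d_o2 = 21.271 cm.
Lens 2: 1/d_i2 = 1/f_2 - 1/d_o2 = 1/35.5 - 1/(21.271) = -0.01884 cm^-1, so d_i2 = -53.072 cm.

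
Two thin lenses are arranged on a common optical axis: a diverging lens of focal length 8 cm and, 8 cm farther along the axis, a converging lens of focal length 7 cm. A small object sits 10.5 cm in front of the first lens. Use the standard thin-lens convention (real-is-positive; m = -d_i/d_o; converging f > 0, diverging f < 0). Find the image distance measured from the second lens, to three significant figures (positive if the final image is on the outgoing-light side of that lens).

First lens: d_i1 = 1/(1/(-8) - 1/10.5) = -4.541 cm.
The intermediate image is virtual, 4.541 cm to the left of lens 1, so d_o2 = L - d_i1 = 8 - (-4.541) = 12.541 cm.
Second lens: d_i2 = 1/(1/7 - 1/(12.541)) = 15.844 cm.

15.8 cm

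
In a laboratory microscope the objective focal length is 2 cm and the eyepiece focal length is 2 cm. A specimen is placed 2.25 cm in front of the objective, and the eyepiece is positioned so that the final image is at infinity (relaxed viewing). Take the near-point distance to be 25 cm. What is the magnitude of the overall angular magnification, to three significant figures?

100

Objective: 1/d_i = 1/f_obj - 1/d_o = 1/2 - 1/2.25 = 0.05556 cm^-1, so d_i = 18.000 cm.
m_obj = -d_i/d_o = -18.000/2.25 = -8.000.
Eyepiece angular magnification (image at infinity): M_eye = D/f_e = 25/2 = 12.500.
Overall M = m_obj x M_eye = (-8.000)(12.500) = -100.00.
|M| = 100.00.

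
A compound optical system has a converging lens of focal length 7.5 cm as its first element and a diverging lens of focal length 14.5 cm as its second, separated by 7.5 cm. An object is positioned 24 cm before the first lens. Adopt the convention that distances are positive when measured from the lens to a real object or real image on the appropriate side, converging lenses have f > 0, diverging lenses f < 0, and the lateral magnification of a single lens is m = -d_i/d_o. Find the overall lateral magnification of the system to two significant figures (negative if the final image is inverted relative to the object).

-0.59

Lens 1: 1/d_i1 = 1/f_1 - 1/d_o1 = 1/7.5 - 1/24 = 0.09167 cm^-1, so d_i1 = 10.909 cm.
m_1 = -(10.909)/24 = -0.4545.
Since 10.909 cm > 7.5 cm, the first image lies past the second lens and serves as a virtual object: d_o2 = L - d_i1 = -3.409 cm.
Lens 2: 1/d_i2 = 1/f_2 - 1/d_o2 = 1/(-14.5) - 1/(-3.409) = 0.22437 cm^-1, so d_i2 = 4.457 cm.
m_2 = -(4.457)/(-3.409) = 1.3074.
Total m = m_1 x m_2 = (-0.4545)(1.3074) = -0.5943.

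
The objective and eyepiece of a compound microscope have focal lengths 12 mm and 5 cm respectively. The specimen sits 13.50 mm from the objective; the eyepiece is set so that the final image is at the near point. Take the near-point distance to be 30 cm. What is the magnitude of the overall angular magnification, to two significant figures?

56

Convert to cm: f_obj = 12 mm = 1.2 cm; d_o = 13.50 mm = 1.35 cm.
Objective: 1/d_i = 1/f_obj - 1/d_o = 1/1.2 - 1/1.35 = 0.09259 cm^-1, so d_i = 10.800 cm.
m_obj = -d_i/d_o = -10.800/1.35 = -8.000.
Eyepiece angular magnification (image at near point): M_eye = 1 + D/f_e = 1 + 30/5 = 7.000.
Overall M = m_obj x M_eye = (-8.000)(7.000) = -56.00.
|M| = 56.00.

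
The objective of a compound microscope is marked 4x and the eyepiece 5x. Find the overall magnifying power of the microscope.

The overall magnification of a compound microscope is the product of the objective and eyepiece magnifications:
M = M_obj x M_eye = 4 x 5 = 20.

20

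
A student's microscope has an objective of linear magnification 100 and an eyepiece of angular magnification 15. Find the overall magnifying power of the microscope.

1500

The overall magnification of a compound microscope is the product of the objective and eyepiece magnifications:
M = M_obj x M_eye = 100 x 15 = 1500.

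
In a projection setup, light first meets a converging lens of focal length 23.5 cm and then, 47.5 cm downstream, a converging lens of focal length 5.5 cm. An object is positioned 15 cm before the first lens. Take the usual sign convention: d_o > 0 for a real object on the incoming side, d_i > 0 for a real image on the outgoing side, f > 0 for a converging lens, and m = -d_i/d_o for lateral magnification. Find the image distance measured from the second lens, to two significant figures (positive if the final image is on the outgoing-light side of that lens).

5.9 cm

Applying the thin-lens equation to the first lens, 1/23.5 = 1/15 + 1/d_i1, which gives d_i1 = -41.471 cm.
The intermediate image is virtual, 41.471 cm to the left of lens 1, so d_o2 = L - d_i1 = 47.5 - (-41.471) = 88.971 cm.
Applying the thin-lens equation again with f_2 = 5.5 cm and d_o2 = 88.971 cm gives d_i2 = 5.862 cm.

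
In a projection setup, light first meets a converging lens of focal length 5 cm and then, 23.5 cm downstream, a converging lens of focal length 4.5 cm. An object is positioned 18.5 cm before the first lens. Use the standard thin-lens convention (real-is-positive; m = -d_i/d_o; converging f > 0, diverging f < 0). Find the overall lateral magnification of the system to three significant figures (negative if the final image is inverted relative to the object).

0.137

Lens 1: 1/d_i1 = 1/f_1 - 1/d_o1 = 1/5 - 1/18.5 = 0.14595 cm^-1, so d_i1 = 6.852 cm.
m_1 = -(6.852)/18.5 = -0.3704.
Object distance for lens 2: d_o2 = 23.5 - 6.852 = 16.648 cm.
Lens 2: 1/d_i2 = 1/f_2 - 1/d_o2 = 1/4.5 - 1/(16.648) = 0.16216 cm^-1, so d_i2 = 6.167 cm.
m_2 = -(6.167)/(16.648) = -0.3704.
Overall magnification: m = m_1 m_2 = 0.1372.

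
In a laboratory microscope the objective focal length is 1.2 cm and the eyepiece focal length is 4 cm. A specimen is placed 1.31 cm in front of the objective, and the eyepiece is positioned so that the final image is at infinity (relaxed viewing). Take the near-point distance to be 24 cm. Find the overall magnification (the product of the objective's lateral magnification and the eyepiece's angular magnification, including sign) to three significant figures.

-65.5

Objective: 1/d_i = 1/f_obj - 1/d_o = 1/1.2 - 1/1.31 = 0.06997 cm^-1, so d_i = 14.291 cm.
m_obj = -d_i/d_o = -14.291/1.31 = -10.909.
Eyepiece angular magnification (image at infinity): M_eye = D/f_e = 24/4 = 6.000.
Overall M = m_obj x M_eye = (-10.909)(6.000) = -65.45.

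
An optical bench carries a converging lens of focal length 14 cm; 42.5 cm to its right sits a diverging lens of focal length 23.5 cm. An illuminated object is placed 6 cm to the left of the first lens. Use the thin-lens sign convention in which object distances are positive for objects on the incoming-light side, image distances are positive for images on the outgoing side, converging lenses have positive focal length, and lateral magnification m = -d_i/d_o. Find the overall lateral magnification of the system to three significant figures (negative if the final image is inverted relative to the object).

0.538

Lens 1: 1/d_i1 = 1/f_1 - 1/d_o1 = 1/14 - 1/6 = -0.09524 cm^-1, so d_i1 = -10.500 cm.
m_1 = -(-10.500)/6 = 1.7500.
With d_i1 < 0 the first image is virtual and lies on the object side; the object distance for lens 2 is d_o2 = 42.5 - (-10.500) = 53.000 cm.
Lens 2: 1/d_i2 = 1/f_2 - 1/d_o2 = 1/(-23.5) - 1/(53.000) = -0.06142 cm^-1, so d_i2 = -16.281 cm.
m_2 = -(-16.281)/(53.000) = 0.3072.
Total m = m_1 x m_2 = (1.7500)(0.3072) = 0.5376.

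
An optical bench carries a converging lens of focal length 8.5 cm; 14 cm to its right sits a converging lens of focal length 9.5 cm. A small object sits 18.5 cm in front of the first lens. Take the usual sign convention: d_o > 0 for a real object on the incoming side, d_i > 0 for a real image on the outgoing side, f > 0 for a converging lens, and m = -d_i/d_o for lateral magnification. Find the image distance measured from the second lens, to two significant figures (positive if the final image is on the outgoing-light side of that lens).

1.5 cm

Applying the thin-lens equation to the first lens, 1/8.5 = 1/18.5 + 1/d_i1, which gives d_i1 = 15.725 cm.
Since 15.725 cm > 14 cm, the first image lies past the second lens and serves as a virtual object: d_o2 = L - d_i1 = -1.725 cm.
Applying the thin-lens equation again with f_2 = 9.5 cm and d_o2 = -1.725 cm gives d_i2 = 1.460 cm.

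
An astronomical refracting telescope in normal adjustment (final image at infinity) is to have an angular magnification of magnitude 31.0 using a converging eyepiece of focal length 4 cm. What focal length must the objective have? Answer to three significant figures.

124 cm

|M| = f_obj/|f_eye|, so f_obj = |M| x |f_eye| = 31.0 x 4 = 124.000 cm.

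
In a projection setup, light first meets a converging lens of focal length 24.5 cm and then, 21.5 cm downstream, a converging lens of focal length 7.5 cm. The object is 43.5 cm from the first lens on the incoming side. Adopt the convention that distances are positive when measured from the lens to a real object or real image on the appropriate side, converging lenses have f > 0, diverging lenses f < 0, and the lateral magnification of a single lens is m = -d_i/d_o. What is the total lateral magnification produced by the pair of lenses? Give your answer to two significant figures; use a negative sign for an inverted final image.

Applying the thin-lens equation to the first lens, 1/24.5 = 1/43.5 + 1/d_i1, which gives d_i1 = 56.092 cm.
Its lateral magnification is m_1 = -d_i1/d_o1 = -(56.092)/43.5 = -1.2895.
This image would form 56.092 cm past lens 1, i.e. 34.592 cm beyond lens 2, so it is a virtual object for lens 2: d_o2 = 21.5 - 56.092 = -34.592 cm.
Applying the thin-lens equation again with f_2 = 7.5 cm and d_o2 = -34.592 cm gives d_i2 = 6.164 cm.
m_2 = -(6.164)/(-34.592) = 0.1782.
Total m = m_1 x m_2 = (-1.2895)(0.1782) = -0.2298.

-0.23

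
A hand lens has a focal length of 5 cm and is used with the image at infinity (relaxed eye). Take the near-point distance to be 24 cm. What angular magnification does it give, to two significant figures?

M = D/f = 24/5 = 4.800.

4.8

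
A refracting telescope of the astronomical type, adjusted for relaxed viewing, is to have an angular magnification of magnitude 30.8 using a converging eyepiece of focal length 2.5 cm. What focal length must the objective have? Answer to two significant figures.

|M| = f_obj/|f_eye|, so f_obj = |M| x |f_eye| = 30.8 x 2.5 = 77.000 cm.

77 cm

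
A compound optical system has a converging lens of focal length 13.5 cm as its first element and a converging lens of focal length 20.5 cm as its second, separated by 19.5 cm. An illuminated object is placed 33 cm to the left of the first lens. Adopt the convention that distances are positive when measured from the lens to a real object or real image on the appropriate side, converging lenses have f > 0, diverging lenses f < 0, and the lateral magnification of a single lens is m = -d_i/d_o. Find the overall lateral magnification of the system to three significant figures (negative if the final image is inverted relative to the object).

Lens 1: 1/d_i1 = 1/f_1 - 1/d_o1 = 1/13.5 - 1/33 = 0.04377 cm^-1, so d_i1 = 22.846 cm.
m_1 = -(22.846)/33 = -0.6923.
This image would form 22.846 cm past lens 1, i.e. 3.346 cm beyond lens 2, so it is a virtual object for lens 2: d_o2 = 19.5 - 22.846 = -3.346 cm.
Lens 2: 1/d_i2 = 1/f_2 - 1/d_o2 = 1/20.5 - 1/(-3.346) = 0.34763 cm^-1, so d_i2 = 2.877 cm.
m_2 = -(2.877)/(-3.346) = 0.8597.
The system's lateral magnification is m_1 m_2 = (-0.6923)(0.8597) = -0.5952.

-0.595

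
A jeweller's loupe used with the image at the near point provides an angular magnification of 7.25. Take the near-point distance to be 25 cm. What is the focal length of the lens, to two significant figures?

For the image at the near point, M = 1 + D/f.
f = D/(M - 1) = 25/(7.25 - 1) = 4.000 cm.

4.0 cm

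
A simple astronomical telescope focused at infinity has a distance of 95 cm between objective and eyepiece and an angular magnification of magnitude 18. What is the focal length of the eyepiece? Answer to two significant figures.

5.0 cm

In normal adjustment the tube length equals f_obj + f_eye and |M| = f_obj/f_eye.
So f_obj = 18 f_eye and 18 f_eye + f_eye = 95 cm, giving f_eye = 95/19 = 5.000 cm and f_obj = 90.000 cm.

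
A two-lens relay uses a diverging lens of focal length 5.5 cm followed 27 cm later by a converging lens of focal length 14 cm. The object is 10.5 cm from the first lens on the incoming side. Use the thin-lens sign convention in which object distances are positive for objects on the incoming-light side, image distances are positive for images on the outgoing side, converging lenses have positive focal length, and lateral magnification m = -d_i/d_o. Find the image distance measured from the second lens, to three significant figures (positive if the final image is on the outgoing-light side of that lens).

Lens 1: 1/d_i1 = 1/f_1 - 1/d_o1 = 1/(-5.5) - 1/10.5 = -0.27706 cm^-1, so d_i1 = -3.609 cm.
With d_i1 < 0 the first image is virtual and lies on the object side; the object distance for lens 2 is d_o2 = 27 - (-3.609) = 30.609 cm.
Lens 2: 1/d_i2 = 1/f_2 - 1/d_o2 = 1/14 - 1/(30.609) = 0.03876 cm^-1, so d_i2 = 25.801 cm.

25.8 cm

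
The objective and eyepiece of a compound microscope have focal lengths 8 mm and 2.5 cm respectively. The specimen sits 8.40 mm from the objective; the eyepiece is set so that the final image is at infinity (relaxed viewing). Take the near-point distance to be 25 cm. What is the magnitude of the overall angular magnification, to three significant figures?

200

Convert to cm: f_obj = 8 mm = 0.8 cm; d_o = 8.40 mm = 0.84 cm.
Objective: 1/d_i = 1/f_obj - 1/d_o = 1/0.8 - 1/0.84 = 0.05952 cm^-1, so d_i = 16.800 cm.
m_obj = -d_i/d_o = -16.800/0.84 = -20.000.
Eyepiece angular magnification (image at infinity): M_eye = D/f_e = 25/2.5 = 10.000.
Overall M = m_obj x M_eye = (-20.000)(10.000) = -200.00.
|M| = 200.00.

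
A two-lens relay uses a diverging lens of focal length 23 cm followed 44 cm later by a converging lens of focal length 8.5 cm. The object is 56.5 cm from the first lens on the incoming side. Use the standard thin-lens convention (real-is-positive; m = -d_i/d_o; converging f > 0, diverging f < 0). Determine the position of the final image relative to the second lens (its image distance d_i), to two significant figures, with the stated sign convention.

9.9 cm

First lens: d_i1 = 1/(1/(-23) - 1/56.5) = -16.346 cm.
The intermediate image is virtual, 16.346 cm to the left of lens 1, so d_o2 = L - d_i1 = 44 - (-16.346) = 60.346 cm.
Second lens: d_i2 = 1/(1/8.5 - 1/(60.346)) = 9.894 cm.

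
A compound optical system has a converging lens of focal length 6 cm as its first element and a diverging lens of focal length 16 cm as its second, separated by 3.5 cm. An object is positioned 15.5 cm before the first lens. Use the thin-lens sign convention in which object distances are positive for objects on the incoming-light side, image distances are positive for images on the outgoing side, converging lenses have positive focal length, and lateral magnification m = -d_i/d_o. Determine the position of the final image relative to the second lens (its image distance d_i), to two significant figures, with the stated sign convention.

Lens 1: 1/d_i1 = 1/f_1 - 1/d_o1 = 1/6 - 1/15.5 = 0.10215 cm^-1, so d_i1 = 9.789 cm.
This image would form 9.789 cm past lens 1, i.e. 6.289 cm beyond lens 2, so it is a virtual object for lens 2: d_o2 = 3.5 - 9.789 = -6.289 cm.
Lens 2: 1/d_i2 = 1/f_2 - 1/d_o2 = 1/(-16) - 1/(-6.289) = 0.09650 cm^-1, so d_i2 = 10.363 cm.

10 cm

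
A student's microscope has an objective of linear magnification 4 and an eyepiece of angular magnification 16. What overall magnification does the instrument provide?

The overall magnification of a compound microscope is the product of the objective and eyepiece magnifications:
M = M_obj x M_eye = 4 x 16 = 64.

64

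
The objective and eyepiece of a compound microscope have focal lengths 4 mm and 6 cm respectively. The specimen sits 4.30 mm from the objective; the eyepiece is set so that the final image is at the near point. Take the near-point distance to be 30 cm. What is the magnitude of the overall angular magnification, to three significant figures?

Convert to cm: f_obj = 4 mm = 0.4 cm; d_o = 4.30 mm = 0.43 cm.
Objective: 1/d_i = 1/f_obj - 1/d_o = 1/0.4 - 1/0.43 = 0.17442 cm^-1, so d_i = 5.733 cm.
m_obj = -d_i/d_o = -5.733/0.43 = -13.333.
Eyepiece angular magnification (image at near point): M_eye = 1 + D/f_e = 1 + 30/6 = 6.000.
Overall M = m_obj x M_eye = (-13.333)(6.000) = -80.00.
|M| = 80.00.

80.0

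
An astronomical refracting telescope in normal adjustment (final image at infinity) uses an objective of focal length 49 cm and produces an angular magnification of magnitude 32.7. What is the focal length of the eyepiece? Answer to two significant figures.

|M| = f_obj/f_eye, so f_eye = f_obj/|M| = 49/32.7 = 1.498 cm.

1.5 cm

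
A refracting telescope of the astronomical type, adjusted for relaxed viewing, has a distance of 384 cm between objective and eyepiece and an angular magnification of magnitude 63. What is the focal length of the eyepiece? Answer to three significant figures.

6.00 cm

In normal adjustment the tube length equals f_obj + f_eye and |M| = f_obj/f_eye.
So f_obj = 63 f_eye and 63 f_eye + f_eye = 384 cm, giving f_eye = 384/64 = 6.000 cm and f_obj = 378.000 cm.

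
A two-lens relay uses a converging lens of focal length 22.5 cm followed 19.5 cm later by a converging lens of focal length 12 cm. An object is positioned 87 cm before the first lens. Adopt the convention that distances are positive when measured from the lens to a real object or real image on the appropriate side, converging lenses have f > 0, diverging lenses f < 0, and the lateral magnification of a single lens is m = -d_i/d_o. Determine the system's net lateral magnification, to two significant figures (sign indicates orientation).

Applying the thin-lens equation to the first lens, 1/22.5 = 1/87 + 1/d_i1, which gives d_i1 = 30.349 cm.
Its lateral magnification is m_1 = -d_i1/d_o1 = -(30.349)/87 = -0.3488.
This image would form 30.349 cm past lens 1, i.e. 10.849 cm beyond lens 2, so it is a virtual object for lens 2: d_o2 = 19.5 - 30.349 = -10.849 cm.
Applying the thin-lens equation again with f_2 = 12 cm and d_o2 = -10.849 cm gives d_i2 = 5.698 cm.
m_2 = -(5.698)/(-10.849) = 0.5252.
The system's lateral magnification is m_1 m_2 = (-0.3488)(0.5252) = -0.1832.

-0.18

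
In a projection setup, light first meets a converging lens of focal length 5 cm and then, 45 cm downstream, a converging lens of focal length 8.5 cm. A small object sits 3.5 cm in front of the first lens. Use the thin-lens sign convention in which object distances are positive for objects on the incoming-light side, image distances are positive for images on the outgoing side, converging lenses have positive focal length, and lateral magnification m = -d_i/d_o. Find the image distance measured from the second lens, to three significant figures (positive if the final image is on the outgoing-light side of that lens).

10.0 cm

First lens: d_i1 = 1/(1/5 - 1/3.5) = -11.667 cm.
With d_i1 < 0 the first image is virtual and lies on the object side; the object distance for lens 2 is d_o2 = 45 - (-11.667) = 56.667 cm.
Second lens: d_i2 = 1/(1/8.5 - 1/(56.667)) = 10.000 cm.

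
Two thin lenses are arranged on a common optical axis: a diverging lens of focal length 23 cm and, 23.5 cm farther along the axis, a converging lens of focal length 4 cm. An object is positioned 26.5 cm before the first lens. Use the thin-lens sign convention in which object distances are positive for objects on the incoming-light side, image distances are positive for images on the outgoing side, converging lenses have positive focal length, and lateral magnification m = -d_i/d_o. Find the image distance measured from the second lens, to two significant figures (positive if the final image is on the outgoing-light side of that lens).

4.5 cm

Applying the thin-lens equation to the first lens, 1/(-23) = 1/26.5 + 1/d_i1, which gives d_i1 = -12.313 cm.
With d_i1 < 0 the first image is virtual and lies on the object side; the object distance for lens 2 is d_o2 = 23.5 - (-12.313) = 35.813 cm.
Applying the thin-lens equation again with f_2 = 4 cm and d_o2 = 35.813 cm gives d_i2 = 4.503 cm.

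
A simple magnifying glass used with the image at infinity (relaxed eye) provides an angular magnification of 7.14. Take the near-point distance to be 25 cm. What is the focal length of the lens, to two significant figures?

For the image at infinity, M = D/f.
f = D/M = 25/7.14 = 3.501 cm.

3.5 cm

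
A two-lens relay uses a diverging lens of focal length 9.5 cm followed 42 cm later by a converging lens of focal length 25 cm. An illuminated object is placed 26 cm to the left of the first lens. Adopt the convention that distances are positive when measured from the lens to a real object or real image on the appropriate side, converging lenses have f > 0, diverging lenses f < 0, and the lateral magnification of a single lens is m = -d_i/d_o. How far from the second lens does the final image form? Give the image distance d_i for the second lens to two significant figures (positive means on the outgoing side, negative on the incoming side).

Applying the thin-lens equation to the first lens, 1/(-9.5) = 1/26 + 1/d_i1, which gives d_i1 = -6.958 cm.
The intermediate image is virtual, 6.958 cm to the left of lens 1, so d_o2 = L - d_i1 = 42 - (-6.958) = 48.958 cm.
Applying the thin-lens equation again with f_2 = 25 cm and d_o2 = 48.958 cm gives d_i2 = 51.088 cm.

51 cm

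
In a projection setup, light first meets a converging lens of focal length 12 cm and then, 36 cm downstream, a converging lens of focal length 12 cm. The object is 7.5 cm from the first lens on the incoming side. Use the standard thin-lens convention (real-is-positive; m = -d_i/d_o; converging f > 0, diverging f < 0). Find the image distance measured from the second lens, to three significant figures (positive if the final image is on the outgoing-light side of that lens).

Lens 1: 1/d_i1 = 1/f_1 - 1/d_o1 = 1/12 - 1/7.5 = -0.05000 cm^-1, so d_i1 = -20.000 cm.
The intermediate image is virtual, 20.000 cm to the left of lens 1, so d_o2 = L - d_i1 = 36 - (-20.000) = 56.000 cm.
Lens 2: 1/d_i2 = 1/f_2 - 1/d_o2 = 1/12 - 1/(56.000) = 0.06548 cm^-1, so d_i2 = 15.273 cm.

15.3 cm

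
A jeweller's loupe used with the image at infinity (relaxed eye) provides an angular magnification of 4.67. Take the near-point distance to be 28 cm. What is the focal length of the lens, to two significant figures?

6.0 cm

For the image at infinity, M = D/f.
f = D/M = 28/4.67 = 5.996 cm.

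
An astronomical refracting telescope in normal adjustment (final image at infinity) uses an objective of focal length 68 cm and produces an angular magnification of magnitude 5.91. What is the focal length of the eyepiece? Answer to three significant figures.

11.5 cm

|M| = f_obj/f_eye, so f_eye = f_obj/|M| = 68/5.91 = 11.506 cm.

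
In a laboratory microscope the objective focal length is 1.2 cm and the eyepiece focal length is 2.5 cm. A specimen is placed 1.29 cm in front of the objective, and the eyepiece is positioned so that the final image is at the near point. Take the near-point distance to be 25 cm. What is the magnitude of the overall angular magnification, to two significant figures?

Objective: 1/d_i = 1/f_obj - 1/d_o = 1/1.2 - 1/1.29 = 0.05814 cm^-1, so d_i = 17.200 cm.
m_obj = -d_i/d_o = -17.200/1.29 = -13.333.
Eyepiece angular magnification (image at near point): M_eye = 1 + D/f_e = 1 + 25/2.5 = 11.000.
Overall M = m_obj x M_eye = (-13.333)(11.000) = -146.67.
|M| = 146.67.

150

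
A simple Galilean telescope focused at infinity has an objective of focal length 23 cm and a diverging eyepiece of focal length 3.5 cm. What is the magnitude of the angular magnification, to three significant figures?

6.57

|M| = f_obj/|f_eye| = 23/3.5 = 6.571.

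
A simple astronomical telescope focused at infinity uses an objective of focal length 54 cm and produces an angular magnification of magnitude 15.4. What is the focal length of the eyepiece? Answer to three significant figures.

|M| = f_obj/f_eye, so f_eye = f_obj/|M| = 54/15.4 = 3.506 cm.

3.51 cm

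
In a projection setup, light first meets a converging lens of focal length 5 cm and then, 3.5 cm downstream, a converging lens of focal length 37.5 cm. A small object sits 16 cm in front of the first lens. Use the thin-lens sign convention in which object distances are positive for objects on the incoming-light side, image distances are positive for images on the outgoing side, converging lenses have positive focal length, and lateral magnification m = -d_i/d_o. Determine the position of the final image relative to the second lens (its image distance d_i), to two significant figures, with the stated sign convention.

3.4 cm

Lens 1: 1/d_i1 = 1/f_1 - 1/d_o1 = 1/5 - 1/16 = 0.13750 cm^-1, so d_i1 = 7.273 cm.
Since 7.273 cm > 3.5 cm, the first image lies past the second lens and serves as a virtual object: d_o2 = L - d_i1 = -3.773 cm.
Lens 2: 1/d_i2 = 1/f_2 - 1/d_o2 = 1/37.5 - 1/(-3.773) = 0.29173 cm^-1, so d_i2 = 3.428 cm.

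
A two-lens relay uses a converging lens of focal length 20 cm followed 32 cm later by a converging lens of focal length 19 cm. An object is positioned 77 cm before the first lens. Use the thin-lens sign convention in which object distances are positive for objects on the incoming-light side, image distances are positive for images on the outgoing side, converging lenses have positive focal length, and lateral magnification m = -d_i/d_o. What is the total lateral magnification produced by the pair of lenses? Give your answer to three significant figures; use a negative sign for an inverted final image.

-0.476

Applying the thin-lens equation to the first lens, 1/20 = 1/77 + 1/d_i1, which gives d_i1 = 27.018 cm.
Its lateral magnification is m_1 = -d_i1/d_o1 = -(27.018)/77 = -0.3509.
Object distance for lens 2: d_o2 = 32 - 27.018 = 4.982 cm.
Applying the thin-lens equation again with f_2 = 19 cm and d_o2 = 4.982 cm gives d_i2 = -6.753 cm.
m_2 = -(-6.753)/(4.982) = 1.3554.
Overall magnification: m = m_1 m_2 = -0.4756.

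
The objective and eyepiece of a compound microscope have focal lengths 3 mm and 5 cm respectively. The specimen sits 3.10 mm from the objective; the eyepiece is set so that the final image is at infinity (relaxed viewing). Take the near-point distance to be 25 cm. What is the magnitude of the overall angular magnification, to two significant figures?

Convert to cm: f_obj = 3 mm = 0.3 cm; d_o = 3.10 mm = 0.31 cm.
Objective: 1/d_i = 1/f_obj - 1/d_o = 1/0.3 - 1/0.31 = 0.10753 cm^-1, so d_i = 9.300 cm.
m_obj = -d_i/d_o = -9.300/0.31 = -30.000.
Eyepiece angular magnification (image at infinity): M_eye = D/f_e = 25/5 = 5.000.
Overall M = m_obj x M_eye = (-30.000)(5.000) = -150.00.
|M| = 150.00.

150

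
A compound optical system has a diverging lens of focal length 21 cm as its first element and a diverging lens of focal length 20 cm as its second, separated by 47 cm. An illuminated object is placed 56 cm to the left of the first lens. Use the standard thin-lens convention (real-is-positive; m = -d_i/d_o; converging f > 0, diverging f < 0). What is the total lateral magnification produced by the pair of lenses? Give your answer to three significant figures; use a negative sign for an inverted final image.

Applying the thin-lens equation to the first lens, 1/(-21) = 1/56 + 1/d_i1, which gives d_i1 = -15.273 cm.
Its lateral magnification is m_1 = -d_i1/d_o1 = -(-15.273)/56 = 0.2727.
The intermediate image is virtual, 15.273 cm to the left of lens 1, so d_o2 = L - d_i1 = 47 - (-15.273) = 62.273 cm.
Applying the thin-lens equation again with f_2 = -20 cm and d_o2 = 62.273 cm gives d_i2 = -15.138 cm.
m_2 = -(-15.138)/(62.273) = 0.2431.
Overall magnification: m = m_1 m_2 = 0.0663.

0.0663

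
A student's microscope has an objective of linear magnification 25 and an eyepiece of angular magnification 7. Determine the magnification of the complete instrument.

The overall magnification of a compound microscope is the product of the objective and eyepiece magnifications:
M = M_obj x M_eye = 25 x 7 = 175.

175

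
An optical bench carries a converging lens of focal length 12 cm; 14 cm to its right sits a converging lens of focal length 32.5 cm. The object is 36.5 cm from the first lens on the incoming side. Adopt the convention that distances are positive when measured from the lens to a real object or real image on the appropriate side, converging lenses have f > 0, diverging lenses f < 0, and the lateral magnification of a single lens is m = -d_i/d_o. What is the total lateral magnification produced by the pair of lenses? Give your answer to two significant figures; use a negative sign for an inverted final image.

First lens: d_i1 = 1/(1/12 - 1/36.5) = 17.878 cm.
m_1 = -(17.878)/36.5 = -0.4898.
This image would form 17.878 cm past lens 1, i.e. 3.878 cm beyond lens 2, so it is a virtual object for lens 2: d_o2 = 14 - 17.878 = -3.878 cm.
Second lens: d_i2 = 1/(1/32.5 - 1/(-3.878)) = 3.464 cm.
m_2 = -(3.464)/(-3.878) = 0.8934.
Overall magnification: m = m_1 m_2 = -0.4376.

-0.44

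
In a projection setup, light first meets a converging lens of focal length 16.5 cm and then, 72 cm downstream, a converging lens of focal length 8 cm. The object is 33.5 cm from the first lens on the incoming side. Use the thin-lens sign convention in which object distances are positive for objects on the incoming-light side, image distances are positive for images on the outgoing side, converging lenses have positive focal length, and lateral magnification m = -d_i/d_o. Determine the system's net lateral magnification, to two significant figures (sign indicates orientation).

Lens 1: 1/d_i1 = 1/f_1 - 1/d_o1 = 1/16.5 - 1/33.5 = 0.03076 cm^-1, so d_i1 = 32.515 cm.
m_1 = -(32.515)/33.5 = -0.9706.
That image sits 39.485 cm in front of the second lens, so d_o2 = 39.485 cm.
Lens 2: 1/d_i2 = 1/f_2 - 1/d_o2 = 1/8 - 1/(39.485) = 0.09967 cm^-1, so d_i2 = 10.033 cm.
m_2 = -(10.033)/(39.485) = -0.2541.
Overall magnification: m = m_1 m_2 = 0.2466.

0.25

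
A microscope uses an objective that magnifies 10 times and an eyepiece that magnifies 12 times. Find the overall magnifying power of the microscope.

120

The overall magnification of a compound microscope is the product of the objective and eyepiece magnifications:
M = M_obj x M_eye = 10 x 12 = 120.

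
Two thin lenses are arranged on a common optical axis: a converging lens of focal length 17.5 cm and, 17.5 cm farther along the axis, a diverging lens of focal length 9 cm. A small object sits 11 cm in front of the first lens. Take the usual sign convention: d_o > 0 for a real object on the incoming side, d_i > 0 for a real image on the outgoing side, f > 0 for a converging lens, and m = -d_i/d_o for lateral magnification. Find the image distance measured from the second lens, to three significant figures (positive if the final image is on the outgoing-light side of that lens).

-7.56 cm

First lens: d_i1 = 1/(1/17.5 - 1/11) = -29.615 cm.
The intermediate image is virtual, 29.615 cm to the left of lens 1, so d_o2 = L - d_i1 = 17.5 - (-29.615) = 47.115 cm.
Second lens: d_i2 = 1/(1/(-9) - 1/(47.115)) = -7.557 cm.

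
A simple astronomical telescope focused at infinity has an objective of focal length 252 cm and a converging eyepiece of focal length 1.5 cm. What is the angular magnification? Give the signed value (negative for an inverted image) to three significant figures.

M = -f_obj/f_eye = -252/(1.5) = -168.000.

-168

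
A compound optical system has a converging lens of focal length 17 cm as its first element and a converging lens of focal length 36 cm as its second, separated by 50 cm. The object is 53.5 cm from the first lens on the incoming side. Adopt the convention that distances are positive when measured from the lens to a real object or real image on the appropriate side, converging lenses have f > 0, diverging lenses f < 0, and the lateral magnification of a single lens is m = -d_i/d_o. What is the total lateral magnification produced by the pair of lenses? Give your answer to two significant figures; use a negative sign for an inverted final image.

-1.5

Lens 1: 1/d_i1 = 1/f_1 - 1/d_o1 = 1/17 - 1/53.5 = 0.04013 cm^-1, so d_i1 = 24.918 cm.
m_1 = -(24.918)/53.5 = -0.4658.
That image sits 25.082 cm in front of the second lens, so d_o2 = 25.082 cm.
Lens 2: 1/d_i2 = 1/f_2 - 1/d_o2 = 1/36 - 1/(25.082) = -0.01209 cm^-1, so d_i2 = -82.705 cm.
m_2 = -(-82.705)/(25.082) = 3.2974.
Overall magnification: m = m_1 m_2 = -1.5358.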